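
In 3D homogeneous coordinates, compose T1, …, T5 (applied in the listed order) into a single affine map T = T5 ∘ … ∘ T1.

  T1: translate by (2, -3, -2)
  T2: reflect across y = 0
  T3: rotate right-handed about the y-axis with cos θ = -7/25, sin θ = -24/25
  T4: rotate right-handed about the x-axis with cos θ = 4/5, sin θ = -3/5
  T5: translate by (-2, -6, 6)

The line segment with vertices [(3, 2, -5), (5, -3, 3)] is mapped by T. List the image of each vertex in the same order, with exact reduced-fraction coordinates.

image vertices: (83/25, -143/125, 1351/125), (-123/25, 333/125, 944/125)

T1 translate by (2, -3, -2): (3, 2, -5) → (5, -1, -7); (5, -3, 3) → (7, -6, 1)
T2 reflect across y = 0: (5, -1, -7) → (5, 1, -7); (7, -6, 1) → (7, 6, 1)
T3 rotate right-handed about the y-axis with cos θ = -7/25, sin θ = -24/25: (5, 1, -7) → (133/25, 1, 169/25); (7, 6, 1) → (-73/25, 6, 161/25)
T4 rotate right-handed about the x-axis with cos θ = 4/5, sin θ = -3/5: (133/25, 1, 169/25) → (133/25, 607/125, 601/125); (-73/25, 6, 161/25) → (-73/25, 1083/125, 194/125)
T5 translate by (-2, -6, 6): (133/25, 607/125, 601/125) → (83/25, -143/125, 1351/125); (-73/25, 1083/125, 194/125) → (-123/25, 333/125, 944/125)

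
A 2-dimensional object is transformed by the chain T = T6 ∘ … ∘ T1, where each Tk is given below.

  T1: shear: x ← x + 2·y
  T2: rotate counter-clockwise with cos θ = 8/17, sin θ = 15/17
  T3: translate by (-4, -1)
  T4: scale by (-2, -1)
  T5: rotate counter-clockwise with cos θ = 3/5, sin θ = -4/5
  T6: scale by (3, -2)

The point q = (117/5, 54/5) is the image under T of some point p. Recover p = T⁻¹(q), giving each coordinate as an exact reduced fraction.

T1 = [1 2 0; 0 1 0; 0 0 1]
T2·T1 = [8/17 1/17 0; 15/17 38/17 0; 0 0 1]
T3·…·T1 = [8/17 1/17 -4; 15/17 38/17 -1; 0 0 1]
T4·…·T1 = [-16/17 -2/17 8; -15/17 -38/17 1; 0 0 1]
T5·…·T1 = [-108/85 -158/85 28/5; 19/85 -106/85 -29/5; 0 0 1]
T6·…·T1 = [-324/85 -474/85 84/5; -38/85 212/85 58/5; 0 0 1]
det M = -12; M⁻¹ = [-53/255 -79/170 151/17; -19/510 27/85 -52/17; 0 0 1]
M⁻¹ · (117/5, 54/5)ᵀ = (-1, -1/2)ᵀ

p = (-1, -1/2)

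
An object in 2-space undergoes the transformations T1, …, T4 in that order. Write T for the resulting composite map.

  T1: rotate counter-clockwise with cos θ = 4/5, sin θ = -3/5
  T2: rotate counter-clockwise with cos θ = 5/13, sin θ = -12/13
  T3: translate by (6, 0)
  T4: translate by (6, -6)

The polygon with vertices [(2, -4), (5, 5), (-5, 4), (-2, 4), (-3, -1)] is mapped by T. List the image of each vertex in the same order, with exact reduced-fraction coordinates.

image vertices: (496/65, -452/65), (203/13, -157/13), (1112/65, -139/65), (1064/65, -328/65), (153/13, -37/13)

T1 rotate counter-clockwise with cos θ = 4/5, sin θ = -3/5: (2, -4) → (-4/5, -22/5); (5, 5) → (7, 1); (-5, 4) → (-8/5, 31/5); (-2, 4) → (4/5, 22/5); (-3, -1) → (-3, 1)
T2 rotate counter-clockwise with cos θ = 5/13, sin θ = -12/13: (-4/5, -22/5) → (-284/65, -62/65); (7, 1) → (47/13, -79/13); (-8/5, 31/5) → (332/65, 251/65); (4/5, 22/5) → (284/65, 62/65); (-3, 1) → (-3/13, 41/13)
T3 translate by (6, 0): (-284/65, -62/65) → (106/65, -62/65); (47/13, -79/13) → (125/13, -79/13); (332/65, 251/65) → (722/65, 251/65); (284/65, 62/65) → (674/65, 62/65); (-3/13, 41/13) → (75/13, 41/13)
T4 translate by (6, -6): (106/65, -62/65) → (496/65, -452/65); (125/13, -79/13) → (203/13, -157/13); (722/65, 251/65) → (1112/65, -139/65); (674/65, 62/65) → (1064/65, -328/65); (75/13, 41/13) → (153/13, -37/13)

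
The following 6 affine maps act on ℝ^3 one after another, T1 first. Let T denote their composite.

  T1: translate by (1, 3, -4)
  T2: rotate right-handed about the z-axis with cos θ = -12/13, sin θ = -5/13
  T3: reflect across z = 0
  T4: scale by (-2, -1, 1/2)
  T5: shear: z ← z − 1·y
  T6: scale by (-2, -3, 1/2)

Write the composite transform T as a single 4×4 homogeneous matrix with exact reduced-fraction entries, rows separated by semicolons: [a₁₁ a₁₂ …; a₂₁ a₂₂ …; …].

T1 = [1 0 0 1; 0 1 0 3; 0 0 1 -4; 0 0 0 1]
T2·T1 = [-12/13 5/13 0 3/13; -5/13 -12/13 0 -41/13; 0 0 1 -4; 0 0 0 1]
T3·…·T1 = [-12/13 5/13 0 3/13; -5/13 -12/13 0 -41/13; 0 0 -1 4; 0 0 0 1]
T4·…·T1 = [24/13 -10/13 0 -6/13; 5/13 12/13 0 41/13; 0 0 -1/2 2; 0 0 0 1]
T5·…·T1 = [24/13 -10/13 0 -6/13; 5/13 12/13 0 41/13; -5/13 -12/13 -1/2 -15/13; 0 0 0 1]
T6·…·T1 = [-48/13 20/13 0 12/13; -15/13 -36/13 0 -123/13; -5/26 -6/13 -1/4 -15/26; 0 0 0 1]

T = [-48/13 20/13 0 12/13; -15/13 -36/13 0 -123/13; -5/26 -6/13 -1/4 -15/26; 0 0 0 1]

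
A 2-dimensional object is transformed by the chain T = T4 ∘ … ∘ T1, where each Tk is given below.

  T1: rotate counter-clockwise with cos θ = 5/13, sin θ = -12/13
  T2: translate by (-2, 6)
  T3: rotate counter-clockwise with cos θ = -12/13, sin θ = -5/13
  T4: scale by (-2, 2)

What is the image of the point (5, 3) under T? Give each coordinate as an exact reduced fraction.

T(p) = (510/169, -1142/169)

T1 rotate counter-clockwise with cos θ = 5/13, sin θ = -12/13: (5, 3) → (61/13, -45/13)
T2 translate by (-2, 6): (61/13, -45/13) → (35/13, 33/13)
T3 rotate counter-clockwise with cos θ = -12/13, sin θ = -5/13: (35/13, 33/13) → (-255/169, -571/169)
T4 scale by (-2, 2): (-255/169, -571/169) → (510/169, -1142/169)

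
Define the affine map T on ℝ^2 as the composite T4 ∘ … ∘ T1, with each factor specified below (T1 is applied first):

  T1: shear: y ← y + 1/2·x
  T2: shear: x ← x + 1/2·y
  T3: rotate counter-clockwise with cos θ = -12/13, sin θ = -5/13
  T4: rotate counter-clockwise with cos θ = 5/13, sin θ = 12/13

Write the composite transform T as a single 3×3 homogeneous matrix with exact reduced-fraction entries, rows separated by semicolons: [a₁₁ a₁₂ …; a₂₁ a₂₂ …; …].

T = [1/2 1 0; -5/4 -1/2 0; 0 0 1]

T1 = [1 0 0; 1/2 1 0; 0 0 1]
T2·T1 = [5/4 1/2 0; 1/2 1 0; 0 0 1]
T3·…·T1 = [-25/26 -1/13 0; -49/52 -29/26 0; 0 0 1]
T4·…·T1 = [1/2 1 0; -5/4 -1/2 0; 0 0 1]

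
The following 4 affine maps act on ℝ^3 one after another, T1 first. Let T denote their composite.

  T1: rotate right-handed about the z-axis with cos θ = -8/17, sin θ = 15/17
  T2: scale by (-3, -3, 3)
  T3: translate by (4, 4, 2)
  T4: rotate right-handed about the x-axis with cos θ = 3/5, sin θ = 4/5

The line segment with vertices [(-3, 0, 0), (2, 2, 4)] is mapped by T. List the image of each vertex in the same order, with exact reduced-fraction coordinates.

image vertices: (-4/17, 473/85, 914/85), (206/17, -874/85, 818/85)

T1 rotate right-handed about the z-axis with cos θ = -8/17, sin θ = 15/17: (-3, 0, 0) → (24/17, -45/17, 0); (2, 2, 4) → (-46/17, 14/17, 4)
T2 scale by (-3, -3, 3): (24/17, -45/17, 0) → (-72/17, 135/17, 0); (-46/17, 14/17, 4) → (138/17, -42/17, 12)
T3 translate by (4, 4, 2): (-72/17, 135/17, 0) → (-4/17, 203/17, 2); (138/17, -42/17, 12) → (206/17, 26/17, 14)
T4 rotate right-handed about the x-axis with cos θ = 3/5, sin θ = 4/5: (-4/17, 203/17, 2) → (-4/17, 473/85, 914/85); (206/17, 26/17, 14) → (206/17, -874/85, 818/85)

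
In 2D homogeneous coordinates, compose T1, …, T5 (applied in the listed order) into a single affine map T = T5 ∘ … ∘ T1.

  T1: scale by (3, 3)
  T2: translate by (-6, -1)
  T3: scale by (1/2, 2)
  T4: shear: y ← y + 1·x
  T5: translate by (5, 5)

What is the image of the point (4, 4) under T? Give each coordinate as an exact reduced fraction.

T1 scale by (3, 3): (4, 4) → (12, 12)
T2 translate by (-6, -1): (12, 12) → (6, 11)
T3 scale by (1/2, 2): (6, 11) → (3, 22)
T4 shear: y ← y + 1·x: (3, 22) → (3, 25)
T5 translate by (5, 5): (3, 25) → (8, 30)

T(p) = (8, 30)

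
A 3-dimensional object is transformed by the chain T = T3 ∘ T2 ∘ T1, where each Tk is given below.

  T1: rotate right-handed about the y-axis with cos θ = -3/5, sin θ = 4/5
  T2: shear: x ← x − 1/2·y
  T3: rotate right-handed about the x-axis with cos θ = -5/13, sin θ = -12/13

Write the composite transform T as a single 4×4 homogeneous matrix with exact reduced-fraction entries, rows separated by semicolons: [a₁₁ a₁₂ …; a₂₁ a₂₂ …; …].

T = [-3/5 -1/2 4/5 0; -48/65 -5/13 -36/65 0; 4/13 -12/13 3/13 0; 0 0 0 1]

T1 = [-3/5 0 4/5 0; 0 1 0 0; -4/5 0 -3/5 0; 0 0 0 1]
T2·T1 = [-3/5 -1/2 4/5 0; 0 1 0 0; -4/5 0 -3/5 0; 0 0 0 1]
T3·…·T1 = [-3/5 -1/2 4/5 0; -48/65 -5/13 -36/65 0; 4/13 -12/13 3/13 0; 0 0 0 1]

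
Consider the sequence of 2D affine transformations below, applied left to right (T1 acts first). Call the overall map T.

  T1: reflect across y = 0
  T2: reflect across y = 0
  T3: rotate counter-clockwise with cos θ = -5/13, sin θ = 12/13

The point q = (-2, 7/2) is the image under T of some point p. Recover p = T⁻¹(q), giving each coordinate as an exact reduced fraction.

T1 = [1 0 0; 0 -1 0; 0 0 1]
T2·T1 = [1 0 0; 0 1 0; 0 0 1]
T3·…·T1 = [-5/13 -12/13 0; 12/13 -5/13 0; 0 0 1]
det M = 1; M⁻¹ = [-5/13 12/13 0; -12/13 -5/13 0; 0 0 1]
M⁻¹ · (-2, 7/2)ᵀ = (4, 1/2)ᵀ

p = (4, 1/2)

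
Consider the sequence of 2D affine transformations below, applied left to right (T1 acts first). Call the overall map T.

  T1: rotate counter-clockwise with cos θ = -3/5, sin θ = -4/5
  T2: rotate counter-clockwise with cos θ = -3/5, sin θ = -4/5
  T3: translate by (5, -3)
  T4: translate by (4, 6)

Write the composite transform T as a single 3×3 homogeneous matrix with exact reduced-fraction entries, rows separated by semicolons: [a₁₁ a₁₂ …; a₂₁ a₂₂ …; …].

T1 = [-3/5 4/5 0; -4/5 -3/5 0; 0 0 1]
T2·T1 = [-7/25 -24/25 0; 24/25 -7/25 0; 0 0 1]
T3·…·T1 = [-7/25 -24/25 5; 24/25 -7/25 -3; 0 0 1]
T4·…·T1 = [-7/25 -24/25 9; 24/25 -7/25 3; 0 0 1]

T = [-7/25 -24/25 9; 24/25 -7/25 3; 0 0 1]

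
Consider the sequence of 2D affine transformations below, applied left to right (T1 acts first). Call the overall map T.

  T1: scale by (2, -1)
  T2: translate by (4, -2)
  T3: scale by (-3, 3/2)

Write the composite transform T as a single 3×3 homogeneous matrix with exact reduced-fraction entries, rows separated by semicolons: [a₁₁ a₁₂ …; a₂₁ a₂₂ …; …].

T = [-6 0 -12; 0 -3/2 -3; 0 0 1]

T1 = [2 0 0; 0 -1 0; 0 0 1]
T2·T1 = [2 0 4; 0 -1 -2; 0 0 1]
T3·…·T1 = [-6 0 -12; 0 -3/2 -3; 0 0 1]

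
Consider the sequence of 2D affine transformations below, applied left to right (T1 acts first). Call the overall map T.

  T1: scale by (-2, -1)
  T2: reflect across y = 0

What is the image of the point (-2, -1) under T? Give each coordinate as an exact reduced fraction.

T1 scale by (-2, -1): (-2, -1) → (4, 1)
T2 reflect across y = 0: (4, 1) → (4, -1)

T(p) = (4, -1)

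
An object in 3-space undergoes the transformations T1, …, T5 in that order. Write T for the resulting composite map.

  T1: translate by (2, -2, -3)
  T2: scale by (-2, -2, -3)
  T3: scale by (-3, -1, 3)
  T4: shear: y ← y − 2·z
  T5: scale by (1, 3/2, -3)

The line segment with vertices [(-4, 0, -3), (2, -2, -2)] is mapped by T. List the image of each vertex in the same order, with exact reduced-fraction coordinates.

image vertices: (-12, -168, -162), (24, -147, -135)

T1 translate by (2, -2, -3): (-4, 0, -3) → (-2, -2, -6); (2, -2, -2) → (4, -4, -5)
T2 scale by (-2, -2, -3): (-2, -2, -6) → (4, 4, 18); (4, -4, -5) → (-8, 8, 15)
T3 scale by (-3, -1, 3): (4, 4, 18) → (-12, -4, 54); (-8, 8, 15) → (24, -8, 45)
T4 shear: y ← y − 2·z: (-12, -4, 54) → (-12, -112, 54); (24, -8, 45) → (24, -98, 45)
T5 scale by (1, 3/2, -3): (-12, -112, 54) → (-12, -168, -162); (24, -98, 45) → (24, -147, -135)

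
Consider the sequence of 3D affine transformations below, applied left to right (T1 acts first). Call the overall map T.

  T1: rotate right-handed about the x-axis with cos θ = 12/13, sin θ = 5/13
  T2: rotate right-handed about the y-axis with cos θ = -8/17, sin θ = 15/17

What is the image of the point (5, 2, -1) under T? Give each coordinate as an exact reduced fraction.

T(p) = (-550/221, 29/13, -959/221)

T1 rotate right-handed about the x-axis with cos θ = 12/13, sin θ = 5/13: (5, 2, -1) → (5, 29/13, -2/13)
T2 rotate right-handed about the y-axis with cos θ = -8/17, sin θ = 15/17: (5, 29/13, -2/13) → (-550/221, 29/13, -959/221)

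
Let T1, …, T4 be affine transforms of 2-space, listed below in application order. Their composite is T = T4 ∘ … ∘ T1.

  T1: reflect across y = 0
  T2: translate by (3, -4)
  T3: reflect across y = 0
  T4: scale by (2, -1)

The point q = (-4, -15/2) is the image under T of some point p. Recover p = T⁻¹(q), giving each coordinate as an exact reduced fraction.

p = (-5, 7/2)

T1 = [1 0 0; 0 -1 0; 0 0 1]
T2·T1 = [1 0 3; 0 -1 -4; 0 0 1]
T3·…·T1 = [1 0 3; 0 1 4; 0 0 1]
T4·…·T1 = [2 0 6; 0 -1 -4; 0 0 1]
det M = -2; M⁻¹ = [1/2 0 -3; 0 -1 -4; 0 0 1]
M⁻¹ · (-4, -15/2)ᵀ = (-5, 7/2)ᵀ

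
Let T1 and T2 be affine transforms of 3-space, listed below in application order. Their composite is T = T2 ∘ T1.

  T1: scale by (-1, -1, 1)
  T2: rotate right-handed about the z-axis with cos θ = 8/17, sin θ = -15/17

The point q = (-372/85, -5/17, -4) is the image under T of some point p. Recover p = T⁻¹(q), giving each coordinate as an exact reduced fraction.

p = (9/5, 4, -4)

T1 = [-1 0 0 0; 0 -1 0 0; 0 0 1 0; 0 0 0 1]
T2·T1 = [-8/17 -15/17 0 0; 15/17 -8/17 0 0; 0 0 1 0; 0 0 0 1]
det M = 1; M⁻¹ = [-8/17 15/17 0 0; -15/17 -8/17 0 0; 0 0 1 0; 0 0 0 1]
M⁻¹ · (-372/85, -5/17, -4)ᵀ = (9/5, 4, -4)ᵀ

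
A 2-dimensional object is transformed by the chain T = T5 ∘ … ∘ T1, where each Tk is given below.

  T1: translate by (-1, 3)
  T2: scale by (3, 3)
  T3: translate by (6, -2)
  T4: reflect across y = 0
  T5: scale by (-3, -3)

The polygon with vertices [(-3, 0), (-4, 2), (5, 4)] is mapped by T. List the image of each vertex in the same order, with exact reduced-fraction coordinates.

image vertices: (18, 21), (27, 39), (-54, 57)

T1 translate by (-1, 3): (-3, 0) → (-4, 3); (-4, 2) → (-5, 5); (5, 4) → (4, 7)
T2 scale by (3, 3): (-4, 3) → (-12, 9); (-5, 5) → (-15, 15); (4, 7) → (12, 21)
T3 translate by (6, -2): (-12, 9) → (-6, 7); (-15, 15) → (-9, 13); (12, 21) → (18, 19)
T4 reflect across y = 0: (-6, 7) → (-6, -7); (-9, 13) → (-9, -13); (18, 19) → (18, -19)
T5 scale by (-3, -3): (-6, -7) → (18, 21); (-9, -13) → (27, 39); (18, -19) → (-54, 57)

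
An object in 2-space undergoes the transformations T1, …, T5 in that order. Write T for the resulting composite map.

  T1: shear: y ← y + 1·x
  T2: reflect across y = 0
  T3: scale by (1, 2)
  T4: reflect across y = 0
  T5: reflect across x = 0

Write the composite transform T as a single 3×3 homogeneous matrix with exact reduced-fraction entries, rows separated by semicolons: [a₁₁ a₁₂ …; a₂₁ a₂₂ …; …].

T1 = [1 0 0; 1 1 0; 0 0 1]
T2·T1 = [1 0 0; -1 -1 0; 0 0 1]
T3·…·T1 = [1 0 0; -2 -2 0; 0 0 1]
T4·…·T1 = [1 0 0; 2 2 0; 0 0 1]
T5·…·T1 = [-1 0 0; 2 2 0; 0 0 1]

T = [-1 0 0; 2 2 0; 0 0 1]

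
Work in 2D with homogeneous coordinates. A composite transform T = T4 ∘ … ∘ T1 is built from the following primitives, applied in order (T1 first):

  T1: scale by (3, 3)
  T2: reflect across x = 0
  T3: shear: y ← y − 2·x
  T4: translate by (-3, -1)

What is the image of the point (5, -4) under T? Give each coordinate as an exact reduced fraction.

T(p) = (-18, 17)

T1 scale by (3, 3): (5, -4) → (15, -12)
T2 reflect across x = 0: (15, -12) → (-15, -12)
T3 shear: y ← y − 2·x: (-15, -12) → (-15, 18)
T4 translate by (-3, -1): (-15, 18) → (-18, 17)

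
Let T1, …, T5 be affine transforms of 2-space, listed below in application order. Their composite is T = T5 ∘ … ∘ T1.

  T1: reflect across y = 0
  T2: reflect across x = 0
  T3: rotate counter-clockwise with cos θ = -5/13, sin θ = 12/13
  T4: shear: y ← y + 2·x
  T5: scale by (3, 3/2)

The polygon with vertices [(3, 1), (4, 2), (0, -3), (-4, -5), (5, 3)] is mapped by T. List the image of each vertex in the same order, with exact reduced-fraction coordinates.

image vertices: (81/13, 69/26), (132/13, 75/13), (-108/13, -261/26), (-240/13, -411/26), (183/13, 231/26)

T1 reflect across y = 0: (3, 1) → (3, -1); (4, 2) → (4, -2); (0, -3) → (0, 3); (-4, -5) → (-4, 5); (5, 3) → (5, -3)
T2 reflect across x = 0: (3, -1) → (-3, -1); (4, -2) → (-4, -2); (0, 3) → (0, 3); (-4, 5) → (4, 5); (5, -3) → (-5, -3)
T3 rotate counter-clockwise with cos θ = -5/13, sin θ = 12/13: (-3, -1) → (27/13, -31/13); (-4, -2) → (44/13, -38/13); (0, 3) → (-36/13, -15/13); (4, 5) → (-80/13, 23/13); (-5, -3) → (61/13, -45/13)
T4 shear: y ← y + 2·x: (27/13, -31/13) → (27/13, 23/13); (44/13, -38/13) → (44/13, 50/13); (-36/13, -15/13) → (-36/13, -87/13); (-80/13, 23/13) → (-80/13, -137/13); (61/13, -45/13) → (61/13, 77/13)
T5 scale by (3, 3/2): (27/13, 23/13) → (81/13, 69/26); (44/13, 50/13) → (132/13, 75/13); (-36/13, -87/13) → (-108/13, -261/26); (-80/13, -137/13) → (-240/13, -411/26); (61/13, 77/13) → (183/13, 231/26)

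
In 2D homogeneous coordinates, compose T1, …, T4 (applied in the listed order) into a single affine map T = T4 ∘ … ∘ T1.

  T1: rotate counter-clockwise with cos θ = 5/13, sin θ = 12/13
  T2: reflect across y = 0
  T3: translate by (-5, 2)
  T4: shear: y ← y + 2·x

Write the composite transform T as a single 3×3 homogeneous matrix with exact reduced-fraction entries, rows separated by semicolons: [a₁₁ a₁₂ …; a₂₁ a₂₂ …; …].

T = [5/13 -12/13 -5; -2/13 -29/13 -8; 0 0 1]

T1 = [5/13 -12/13 0; 12/13 5/13 0; 0 0 1]
T2·T1 = [5/13 -12/13 0; -12/13 -5/13 0; 0 0 1]
T3·…·T1 = [5/13 -12/13 -5; -12/13 -5/13 2; 0 0 1]
T4·…·T1 = [5/13 -12/13 -5; -2/13 -29/13 -8; 0 0 1]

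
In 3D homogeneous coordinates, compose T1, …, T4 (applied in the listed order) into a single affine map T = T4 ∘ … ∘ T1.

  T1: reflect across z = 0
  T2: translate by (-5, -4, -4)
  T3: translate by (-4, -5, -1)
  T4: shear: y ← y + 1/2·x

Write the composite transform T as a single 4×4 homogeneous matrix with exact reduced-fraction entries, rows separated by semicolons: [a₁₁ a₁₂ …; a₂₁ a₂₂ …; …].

T = [1 0 0 -9; 1/2 1 0 -27/2; 0 0 -1 -5; 0 0 0 1]

T1 = [1 0 0 0; 0 1 0 0; 0 0 -1 0; 0 0 0 1]
T2·T1 = [1 0 0 -5; 0 1 0 -4; 0 0 -1 -4; 0 0 0 1]
T3·…·T1 = [1 0 0 -9; 0 1 0 -9; 0 0 -1 -5; 0 0 0 1]
T4·…·T1 = [1 0 0 -9; 1/2 1 0 -27/2; 0 0 -1 -5; 0 0 0 1]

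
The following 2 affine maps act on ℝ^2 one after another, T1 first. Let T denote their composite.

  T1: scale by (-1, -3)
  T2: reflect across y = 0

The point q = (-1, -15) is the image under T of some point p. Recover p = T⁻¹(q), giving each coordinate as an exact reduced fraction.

T1 = [-1 0 0; 0 -3 0; 0 0 1]
T2·T1 = [-1 0 0; 0 3 0; 0 0 1]
det M = -3; M⁻¹ = [-1 0 0; 0 1/3 0; 0 0 1]
M⁻¹ · (-1, -15)ᵀ = (1, -5)ᵀ

p = (1, -5)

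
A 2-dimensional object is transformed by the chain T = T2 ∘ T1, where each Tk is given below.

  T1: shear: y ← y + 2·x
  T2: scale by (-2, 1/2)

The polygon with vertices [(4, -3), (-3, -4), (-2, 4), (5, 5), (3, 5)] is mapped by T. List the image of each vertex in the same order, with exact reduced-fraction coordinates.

T1 shear: y ← y + 2·x: (4, -3) → (4, 5); (-3, -4) → (-3, -10); (-2, 4) → (-2, 0); (5, 5) → (5, 15); (3, 5) → (3, 11)
T2 scale by (-2, 1/2): (4, 5) → (-8, 5/2); (-3, -10) → (6, -5); (-2, 0) → (4, 0); (5, 15) → (-10, 15/2); (3, 11) → (-6, 11/2)

image vertices: (-8, 5/2), (6, -5), (4, 0), (-10, 15/2), (-6, 11/2)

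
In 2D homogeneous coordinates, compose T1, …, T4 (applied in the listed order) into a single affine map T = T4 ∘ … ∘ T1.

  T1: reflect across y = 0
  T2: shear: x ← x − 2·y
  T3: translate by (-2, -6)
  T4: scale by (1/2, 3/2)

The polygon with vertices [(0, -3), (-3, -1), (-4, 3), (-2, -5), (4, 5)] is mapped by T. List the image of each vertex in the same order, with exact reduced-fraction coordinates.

image vertices: (-4, -9/2), (-7/2, -15/2), (0, -27/2), (-7, -3/2), (6, -33/2)

T1 reflect across y = 0: (0, -3) → (0, 3); (-3, -1) → (-3, 1); (-4, 3) → (-4, -3); (-2, -5) → (-2, 5); (4, 5) → (4, -5)
T2 shear: x ← x − 2·y: (0, 3) → (-6, 3); (-3, 1) → (-5, 1); (-4, -3) → (2, -3); (-2, 5) → (-12, 5); (4, -5) → (14, -5)
T3 translate by (-2, -6): (-6, 3) → (-8, -3); (-5, 1) → (-7, -5); (2, -3) → (0, -9); (-12, 5) → (-14, -1); (14, -5) → (12, -11)
T4 scale by (1/2, 3/2): (-8, -3) → (-4, -9/2); (-7, -5) → (-7/2, -15/2); (0, -9) → (0, -27/2); (-14, -1) → (-7, -3/2); (12, -11) → (6, -33/2)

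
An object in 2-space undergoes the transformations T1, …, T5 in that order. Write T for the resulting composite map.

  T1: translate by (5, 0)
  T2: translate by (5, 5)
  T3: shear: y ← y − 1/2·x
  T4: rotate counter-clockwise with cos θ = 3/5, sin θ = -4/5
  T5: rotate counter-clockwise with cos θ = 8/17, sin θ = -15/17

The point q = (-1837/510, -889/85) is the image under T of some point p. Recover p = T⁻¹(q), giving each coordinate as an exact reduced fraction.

p = (1, 5/3)

T1 = [1 0 5; 0 1 0; 0 0 1]
T2·T1 = [1 0 10; 0 1 5; 0 0 1]
T3·…·T1 = [1 0 10; -1/2 1 0; 0 0 1]
T4·…·T1 = [1/5 4/5 6; -11/10 3/5 -8; 0 0 1]
T5·…·T1 = [-149/170 77/85 -72/17; -59/85 -36/85 -154/17; 0 0 1]
det M = 1; M⁻¹ = [-36/85 -77/85 -10; 59/85 -149/170 -5; 0 0 1]
M⁻¹ · (-1837/510, -889/85)ᵀ = (1, 5/3)ᵀ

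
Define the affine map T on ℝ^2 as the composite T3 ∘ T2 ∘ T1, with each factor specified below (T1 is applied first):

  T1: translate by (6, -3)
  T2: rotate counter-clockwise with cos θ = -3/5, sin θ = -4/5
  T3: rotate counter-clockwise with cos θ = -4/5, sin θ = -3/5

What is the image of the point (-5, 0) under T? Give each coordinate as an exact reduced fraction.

T(p) = (3, 1)

T1 translate by (6, -3): (-5, 0) → (1, -3)
T2 rotate counter-clockwise with cos θ = -3/5, sin θ = -4/5: (1, -3) → (-3, 1)
T3 rotate counter-clockwise with cos θ = -4/5, sin θ = -3/5: (-3, 1) → (3, 1)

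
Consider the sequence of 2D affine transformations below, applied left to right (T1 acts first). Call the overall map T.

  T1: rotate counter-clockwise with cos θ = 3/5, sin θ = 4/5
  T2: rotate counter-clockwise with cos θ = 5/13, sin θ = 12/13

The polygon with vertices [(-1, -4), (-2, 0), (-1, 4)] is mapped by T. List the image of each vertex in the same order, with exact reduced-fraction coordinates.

T1 rotate counter-clockwise with cos θ = 3/5, sin θ = 4/5: (-1, -4) → (13/5, -16/5); (-2, 0) → (-6/5, -8/5); (-1, 4) → (-19/5, 8/5)
T2 rotate counter-clockwise with cos θ = 5/13, sin θ = 12/13: (13/5, -16/5) → (257/65, 76/65); (-6/5, -8/5) → (66/65, -112/65); (-19/5, 8/5) → (-191/65, -188/65)

image vertices: (257/65, 76/65), (66/65, -112/65), (-191/65, -188/65)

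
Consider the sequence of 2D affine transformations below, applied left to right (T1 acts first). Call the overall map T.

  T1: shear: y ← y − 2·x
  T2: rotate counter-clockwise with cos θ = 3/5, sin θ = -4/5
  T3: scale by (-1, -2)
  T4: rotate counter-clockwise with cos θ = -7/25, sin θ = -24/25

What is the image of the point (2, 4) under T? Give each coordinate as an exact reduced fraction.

T1 shear: y ← y − 2·x: (2, 4) → (2, 0)
T2 rotate counter-clockwise with cos θ = 3/5, sin θ = -4/5: (2, 0) → (6/5, -8/5)
T3 scale by (-1, -2): (6/5, -8/5) → (-6/5, 16/5)
T4 rotate counter-clockwise with cos θ = -7/25, sin θ = -24/25: (-6/5, 16/5) → (426/125, 32/125)

T(p) = (426/125, 32/125)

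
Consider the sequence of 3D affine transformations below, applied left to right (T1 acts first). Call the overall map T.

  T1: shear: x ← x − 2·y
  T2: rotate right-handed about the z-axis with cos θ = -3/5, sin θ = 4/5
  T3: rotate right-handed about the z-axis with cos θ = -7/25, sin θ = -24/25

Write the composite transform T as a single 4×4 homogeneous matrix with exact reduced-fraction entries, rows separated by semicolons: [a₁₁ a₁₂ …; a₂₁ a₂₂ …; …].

T = [117/125 -278/125 0 0; 44/125 29/125 0 0; 0 0 1 0; 0 0 0 1]

T1 = [1 -2 0 0; 0 1 0 0; 0 0 1 0; 0 0 0 1]
T2·T1 = [-3/5 2/5 0 0; 4/5 -11/5 0 0; 0 0 1 0; 0 0 0 1]
T3·…·T1 = [117/125 -278/125 0 0; 44/125 29/125 0 0; 0 0 1 0; 0 0 0 1]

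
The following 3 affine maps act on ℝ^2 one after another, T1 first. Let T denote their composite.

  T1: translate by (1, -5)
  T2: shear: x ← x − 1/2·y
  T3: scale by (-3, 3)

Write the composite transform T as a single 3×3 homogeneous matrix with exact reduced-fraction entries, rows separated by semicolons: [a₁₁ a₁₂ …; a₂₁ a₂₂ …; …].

T1 = [1 0 1; 0 1 -5; 0 0 1]
T2·T1 = [1 -1/2 7/2; 0 1 -5; 0 0 1]
T3·…·T1 = [-3 3/2 -21/2; 0 3 -15; 0 0 1]

T = [-3 3/2 -21/2; 0 3 -15; 0 0 1]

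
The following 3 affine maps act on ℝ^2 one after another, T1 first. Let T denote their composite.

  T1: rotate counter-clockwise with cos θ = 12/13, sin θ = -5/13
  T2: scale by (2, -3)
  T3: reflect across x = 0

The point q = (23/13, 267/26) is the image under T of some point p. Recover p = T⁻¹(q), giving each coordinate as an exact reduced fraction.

p = (1/2, -7/2)

T1 = [12/13 5/13 0; -5/13 12/13 0; 0 0 1]
T2·T1 = [24/13 10/13 0; 15/13 -36/13 0; 0 0 1]
T3·…·T1 = [-24/13 -10/13 0; 15/13 -36/13 0; 0 0 1]
det M = 6; M⁻¹ = [-6/13 5/39 0; -5/26 -4/13 0; 0 0 1]
M⁻¹ · (23/13, 267/26)ᵀ = (1/2, -7/2)ᵀ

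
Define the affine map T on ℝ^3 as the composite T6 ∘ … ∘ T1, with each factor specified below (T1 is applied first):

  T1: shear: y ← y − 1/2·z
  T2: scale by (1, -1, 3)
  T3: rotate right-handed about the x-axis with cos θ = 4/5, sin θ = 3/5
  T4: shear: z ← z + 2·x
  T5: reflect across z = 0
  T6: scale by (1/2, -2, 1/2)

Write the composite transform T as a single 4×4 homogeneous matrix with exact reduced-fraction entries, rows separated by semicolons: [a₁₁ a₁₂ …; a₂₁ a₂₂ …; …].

T1 = [1 0 0 0; 0 1 -1/2 0; 0 0 1 0; 0 0 0 1]
T2·T1 = [1 0 0 0; 0 -1 1/2 0; 0 0 3 0; 0 0 0 1]
T3·…·T1 = [1 0 0 0; 0 -4/5 -7/5 0; 0 -3/5 27/10 0; 0 0 0 1]
T4·…·T1 = [1 0 0 0; 0 -4/5 -7/5 0; 2 -3/5 27/10 0; 0 0 0 1]
T5·…·T1 = [1 0 0 0; 0 -4/5 -7/5 0; -2 3/5 -27/10 0; 0 0 0 1]
T6·…·T1 = [1/2 0 0 0; 0 8/5 14/5 0; -1 3/10 -27/20 0; 0 0 0 1]

T = [1/2 0 0 0; 0 8/5 14/5 0; -1 3/10 -27/20 0; 0 0 0 1]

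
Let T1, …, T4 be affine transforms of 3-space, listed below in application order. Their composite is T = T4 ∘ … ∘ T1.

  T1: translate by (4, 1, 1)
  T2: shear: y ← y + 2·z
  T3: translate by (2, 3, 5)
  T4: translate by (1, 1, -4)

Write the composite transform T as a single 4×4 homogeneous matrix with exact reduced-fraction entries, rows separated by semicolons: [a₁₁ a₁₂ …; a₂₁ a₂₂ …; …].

T1 = [1 0 0 4; 0 1 0 1; 0 0 1 1; 0 0 0 1]
T2·T1 = [1 0 0 4; 0 1 2 3; 0 0 1 1; 0 0 0 1]
T3·…·T1 = [1 0 0 6; 0 1 2 6; 0 0 1 6; 0 0 0 1]
T4·…·T1 = [1 0 0 7; 0 1 2 7; 0 0 1 2; 0 0 0 1]

T = [1 0 0 7; 0 1 2 7; 0 0 1 2; 0 0 0 1]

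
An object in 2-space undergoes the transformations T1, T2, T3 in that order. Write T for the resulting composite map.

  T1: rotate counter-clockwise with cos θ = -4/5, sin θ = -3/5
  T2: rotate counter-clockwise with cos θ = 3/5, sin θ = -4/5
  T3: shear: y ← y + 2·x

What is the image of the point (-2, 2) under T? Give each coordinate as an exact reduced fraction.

T1 rotate counter-clockwise with cos θ = -4/5, sin θ = -3/5: (-2, 2) → (14/5, -2/5)
T2 rotate counter-clockwise with cos θ = 3/5, sin θ = -4/5: (14/5, -2/5) → (34/25, -62/25)
T3 shear: y ← y + 2·x: (34/25, -62/25) → (34/25, 6/25)

T(p) = (34/25, 6/25)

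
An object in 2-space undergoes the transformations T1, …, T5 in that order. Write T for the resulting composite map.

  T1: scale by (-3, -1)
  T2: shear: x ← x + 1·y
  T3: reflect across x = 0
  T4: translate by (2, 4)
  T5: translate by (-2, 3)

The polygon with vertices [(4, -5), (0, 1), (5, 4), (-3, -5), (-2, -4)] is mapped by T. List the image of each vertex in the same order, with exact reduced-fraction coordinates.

T1 scale by (-3, -1): (4, -5) → (-12, 5); (0, 1) → (0, -1); (5, 4) → (-15, -4); (-3, -5) → (9, 5); (-2, -4) → (6, 4)
T2 shear: x ← x + 1·y: (-12, 5) → (-7, 5); (0, -1) → (-1, -1); (-15, -4) → (-19, -4); (9, 5) → (14, 5); (6, 4) → (10, 4)
T3 reflect across x = 0: (-7, 5) → (7, 5); (-1, -1) → (1, -1); (-19, -4) → (19, -4); (14, 5) → (-14, 5); (10, 4) → (-10, 4)
T4 translate by (2, 4): (7, 5) → (9, 9); (1, -1) → (3, 3); (19, -4) → (21, 0); (-14, 5) → (-12, 9); (-10, 4) → (-8, 8)
T5 translate by (-2, 3): (9, 9) → (7, 12); (3, 3) → (1, 6); (21, 0) → (19, 3); (-12, 9) → (-14, 12); (-8, 8) → (-10, 11)

image vertices: (7, 12), (1, 6), (19, 3), (-14, 12), (-10, 11)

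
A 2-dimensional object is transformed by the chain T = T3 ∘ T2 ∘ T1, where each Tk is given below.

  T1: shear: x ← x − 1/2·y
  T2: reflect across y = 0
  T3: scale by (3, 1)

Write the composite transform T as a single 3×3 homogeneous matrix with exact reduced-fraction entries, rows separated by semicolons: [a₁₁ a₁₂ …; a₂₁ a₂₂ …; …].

T = [3 -3/2 0; 0 -1 0; 0 0 1]

T1 = [1 -1/2 0; 0 1 0; 0 0 1]
T2·T1 = [1 -1/2 0; 0 -1 0; 0 0 1]
T3·…·T1 = [3 -3/2 0; 0 -1 0; 0 0 1]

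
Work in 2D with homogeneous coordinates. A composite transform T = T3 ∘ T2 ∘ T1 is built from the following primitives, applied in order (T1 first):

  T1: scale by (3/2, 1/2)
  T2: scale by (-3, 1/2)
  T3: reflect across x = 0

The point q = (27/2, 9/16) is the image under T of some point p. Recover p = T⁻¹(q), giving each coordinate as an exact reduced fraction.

T1 = [3/2 0 0; 0 1/2 0; 0 0 1]
T2·T1 = [-9/2 0 0; 0 1/4 0; 0 0 1]
T3·…·T1 = [9/2 0 0; 0 1/4 0; 0 0 1]
det M = 9/8; M⁻¹ = [2/9 0 0; 0 4 0; 0 0 1]
M⁻¹ · (27/2, 9/16)ᵀ = (3, 9/4)ᵀ

p = (3, 9/4)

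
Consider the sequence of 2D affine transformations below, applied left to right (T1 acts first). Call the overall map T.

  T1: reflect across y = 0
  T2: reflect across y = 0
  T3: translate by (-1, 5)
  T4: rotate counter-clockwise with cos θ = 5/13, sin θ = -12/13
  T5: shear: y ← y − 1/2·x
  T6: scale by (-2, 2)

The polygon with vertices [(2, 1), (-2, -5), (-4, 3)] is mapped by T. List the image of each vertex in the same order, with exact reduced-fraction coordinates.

image vertices: (-154/13, -41/13), (30/13, 87/13), (-142/13, 129/13)

T1 reflect across y = 0: (2, 1) → (2, -1); (-2, -5) → (-2, 5); (-4, 3) → (-4, -3)
T2 reflect across y = 0: (2, -1) → (2, 1); (-2, 5) → (-2, -5); (-4, -3) → (-4, 3)
T3 translate by (-1, 5): (2, 1) → (1, 6); (-2, -5) → (-3, 0); (-4, 3) → (-5, 8)
T4 rotate counter-clockwise with cos θ = 5/13, sin θ = -12/13: (1, 6) → (77/13, 18/13); (-3, 0) → (-15/13, 36/13); (-5, 8) → (71/13, 100/13)
T5 shear: y ← y − 1/2·x: (77/13, 18/13) → (77/13, -41/26); (-15/13, 36/13) → (-15/13, 87/26); (71/13, 100/13) → (71/13, 129/26)
T6 scale by (-2, 2): (77/13, -41/26) → (-154/13, -41/13); (-15/13, 87/26) → (30/13, 87/13); (71/13, 129/26) → (-142/13, 129/13)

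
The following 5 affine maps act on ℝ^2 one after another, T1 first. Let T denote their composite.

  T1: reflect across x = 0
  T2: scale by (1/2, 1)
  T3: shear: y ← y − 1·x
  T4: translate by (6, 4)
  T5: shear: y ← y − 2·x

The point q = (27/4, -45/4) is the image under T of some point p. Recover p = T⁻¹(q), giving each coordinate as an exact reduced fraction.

p = (-3/2, -1)

T1 = [-1 0 0; 0 1 0; 0 0 1]
T2·T1 = [-1/2 0 0; 0 1 0; 0 0 1]
T3·…·T1 = [-1/2 0 0; 1/2 1 0; 0 0 1]
T4·…·T1 = [-1/2 0 6; 1/2 1 4; 0 0 1]
T5·…·T1 = [-1/2 0 6; 3/2 1 -8; 0 0 1]
det M = -1/2; M⁻¹ = [-2 0 12; 3 1 -10; 0 0 1]
M⁻¹ · (27/4, -45/4)ᵀ = (-3/2, -1)ᵀ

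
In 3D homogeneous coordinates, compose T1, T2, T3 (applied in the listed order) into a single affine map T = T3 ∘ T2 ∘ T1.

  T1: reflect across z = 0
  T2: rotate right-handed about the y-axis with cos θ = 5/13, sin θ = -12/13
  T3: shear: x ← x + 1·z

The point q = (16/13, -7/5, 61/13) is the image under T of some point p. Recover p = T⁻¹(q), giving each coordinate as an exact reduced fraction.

p = (3, -7/5, -5)

T1 = [1 0 0 0; 0 1 0 0; 0 0 -1 0; 0 0 0 1]
T2·T1 = [5/13 0 12/13 0; 0 1 0 0; 12/13 0 -5/13 0; 0 0 0 1]
T3·…·T1 = [17/13 0 7/13 0; 0 1 0 0; 12/13 0 -5/13 0; 0 0 0 1]
det M = -1; M⁻¹ = [5/13 0 7/13 0; 0 1 0 0; 12/13 0 -17/13 0; 0 0 0 1]
M⁻¹ · (16/13, -7/5, 61/13)ᵀ = (3, -7/5, -5)ᵀ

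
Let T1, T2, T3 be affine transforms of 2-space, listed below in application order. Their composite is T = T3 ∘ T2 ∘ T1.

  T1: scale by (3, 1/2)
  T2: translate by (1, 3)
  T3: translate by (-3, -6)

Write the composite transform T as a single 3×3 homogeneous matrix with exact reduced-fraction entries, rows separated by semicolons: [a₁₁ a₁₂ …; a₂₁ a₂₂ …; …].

T = [3 0 -2; 0 1/2 -3; 0 0 1]

T1 = [3 0 0; 0 1/2 0; 0 0 1]
T2·T1 = [3 0 1; 0 1/2 3; 0 0 1]
T3·…·T1 = [3 0 -2; 0 1/2 -3; 0 0 1]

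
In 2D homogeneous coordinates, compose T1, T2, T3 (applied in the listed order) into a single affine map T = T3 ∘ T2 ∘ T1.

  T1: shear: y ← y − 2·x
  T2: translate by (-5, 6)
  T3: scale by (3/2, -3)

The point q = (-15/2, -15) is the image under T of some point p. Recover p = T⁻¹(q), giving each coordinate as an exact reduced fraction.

p = (0, -1)

T1 = [1 0 0; -2 1 0; 0 0 1]
T2·T1 = [1 0 -5; -2 1 6; 0 0 1]
T3·…·T1 = [3/2 0 -15/2; 6 -3 -18; 0 0 1]
det M = -9/2; M⁻¹ = [2/3 0 5; 4/3 -1/3 4; 0 0 1]
M⁻¹ · (-15/2, -15)ᵀ = (0, -1)ᵀ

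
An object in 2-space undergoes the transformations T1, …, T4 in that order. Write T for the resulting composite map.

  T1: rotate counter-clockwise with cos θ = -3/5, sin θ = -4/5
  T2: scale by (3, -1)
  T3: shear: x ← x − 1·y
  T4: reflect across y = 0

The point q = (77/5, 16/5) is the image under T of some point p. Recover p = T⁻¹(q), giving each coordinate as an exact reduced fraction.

p = (-5, 4/3)

T1 = [-3/5 4/5 0; -4/5 -3/5 0; 0 0 1]
T2·T1 = [-9/5 12/5 0; 4/5 3/5 0; 0 0 1]
T3·…·T1 = [-13/5 9/5 0; 4/5 3/5 0; 0 0 1]
T4·…·T1 = [-13/5 9/5 0; -4/5 -3/5 0; 0 0 1]
det M = 3; M⁻¹ = [-1/5 -3/5 0; 4/15 -13/15 0; 0 0 1]
M⁻¹ · (77/5, 16/5)ᵀ = (-5, 4/3)ᵀ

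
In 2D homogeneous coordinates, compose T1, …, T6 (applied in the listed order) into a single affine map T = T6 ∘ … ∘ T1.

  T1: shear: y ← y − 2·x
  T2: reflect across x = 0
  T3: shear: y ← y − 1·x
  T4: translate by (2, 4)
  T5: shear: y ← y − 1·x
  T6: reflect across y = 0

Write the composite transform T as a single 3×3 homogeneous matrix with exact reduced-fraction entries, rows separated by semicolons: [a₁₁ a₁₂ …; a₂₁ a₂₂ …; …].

T = [-1 0 2; 0 -1 -2; 0 0 1]

T1 = [1 0 0; -2 1 0; 0 0 1]
T2·T1 = [-1 0 0; -2 1 0; 0 0 1]
T3·…·T1 = [-1 0 0; -1 1 0; 0 0 1]
T4·…·T1 = [-1 0 2; -1 1 4; 0 0 1]
T5·…·T1 = [-1 0 2; 0 1 2; 0 0 1]
T6·…·T1 = [-1 0 2; 0 -1 -2; 0 0 1]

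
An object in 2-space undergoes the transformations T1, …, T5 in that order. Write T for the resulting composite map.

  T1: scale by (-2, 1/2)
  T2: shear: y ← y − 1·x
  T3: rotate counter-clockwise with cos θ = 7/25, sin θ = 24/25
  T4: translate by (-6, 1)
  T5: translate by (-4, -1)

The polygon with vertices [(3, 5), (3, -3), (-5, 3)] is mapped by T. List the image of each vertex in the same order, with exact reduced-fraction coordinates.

T1 scale by (-2, 1/2): (3, 5) → (-6, 5/2); (3, -3) → (-6, -3/2); (-5, 3) → (10, 3/2)
T2 shear: y ← y − 1·x: (-6, 5/2) → (-6, 17/2); (-6, -3/2) → (-6, 9/2); (10, 3/2) → (10, -17/2)
T3 rotate counter-clockwise with cos θ = 7/25, sin θ = 24/25: (-6, 17/2) → (-246/25, -169/50); (-6, 9/2) → (-6, -9/2); (10, -17/2) → (274/25, 361/50)
T4 translate by (-6, 1): (-246/25, -169/50) → (-396/25, -119/50); (-6, -9/2) → (-12, -7/2); (274/25, 361/50) → (124/25, 411/50)
T5 translate by (-4, -1): (-396/25, -119/50) → (-496/25, -169/50); (-12, -7/2) → (-16, -9/2); (124/25, 411/50) → (24/25, 361/50)

image vertices: (-496/25, -169/50), (-16, -9/2), (24/25, 361/50)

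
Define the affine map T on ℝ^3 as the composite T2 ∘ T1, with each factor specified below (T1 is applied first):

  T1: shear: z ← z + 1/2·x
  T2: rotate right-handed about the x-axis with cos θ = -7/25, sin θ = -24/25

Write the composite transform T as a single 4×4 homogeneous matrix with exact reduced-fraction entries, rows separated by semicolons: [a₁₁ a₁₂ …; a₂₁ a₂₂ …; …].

T = [1 0 0 0; 12/25 -7/25 24/25 0; -7/50 -24/25 -7/25 0; 0 0 0 1]

T1 = [1 0 0 0; 0 1 0 0; 1/2 0 1 0; 0 0 0 1]
T2·T1 = [1 0 0 0; 12/25 -7/25 24/25 0; -7/50 -24/25 -7/25 0; 0 0 0 1]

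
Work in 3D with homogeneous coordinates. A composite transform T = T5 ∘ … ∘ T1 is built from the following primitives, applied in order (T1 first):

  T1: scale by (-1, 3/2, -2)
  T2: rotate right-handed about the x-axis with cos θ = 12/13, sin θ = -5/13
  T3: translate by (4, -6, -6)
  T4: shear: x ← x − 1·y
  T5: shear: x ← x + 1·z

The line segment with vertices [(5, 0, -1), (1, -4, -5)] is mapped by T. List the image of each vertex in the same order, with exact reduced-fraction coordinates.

T1 scale by (-1, 3/2, -2): (5, 0, -1) → (-5, 0, 2); (1, -4, -5) → (-1, -6, 10)
T2 rotate right-handed about the x-axis with cos θ = 12/13, sin θ = -5/13: (-5, 0, 2) → (-5, 10/13, 24/13); (-1, -6, 10) → (-1, -22/13, 150/13)
T3 translate by (4, -6, -6): (-5, 10/13, 24/13) → (-1, -68/13, -54/13); (-1, -22/13, 150/13) → (3, -100/13, 72/13)
T4 shear: x ← x − 1·y: (-1, -68/13, -54/13) → (55/13, -68/13, -54/13); (3, -100/13, 72/13) → (139/13, -100/13, 72/13)
T5 shear: x ← x + 1·z: (55/13, -68/13, -54/13) → (1/13, -68/13, -54/13); (139/13, -100/13, 72/13) → (211/13, -100/13, 72/13)

image vertices: (1/13, -68/13, -54/13), (211/13, -100/13, 72/13)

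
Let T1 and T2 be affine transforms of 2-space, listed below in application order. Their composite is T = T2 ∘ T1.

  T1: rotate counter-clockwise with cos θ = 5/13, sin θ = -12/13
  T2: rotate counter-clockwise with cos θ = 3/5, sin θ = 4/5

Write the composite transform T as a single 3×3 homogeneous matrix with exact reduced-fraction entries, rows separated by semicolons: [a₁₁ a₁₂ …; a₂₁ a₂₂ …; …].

T = [63/65 16/65 0; -16/65 63/65 0; 0 0 1]

T1 = [5/13 12/13 0; -12/13 5/13 0; 0 0 1]
T2·T1 = [63/65 16/65 0; -16/65 63/65 0; 0 0 1]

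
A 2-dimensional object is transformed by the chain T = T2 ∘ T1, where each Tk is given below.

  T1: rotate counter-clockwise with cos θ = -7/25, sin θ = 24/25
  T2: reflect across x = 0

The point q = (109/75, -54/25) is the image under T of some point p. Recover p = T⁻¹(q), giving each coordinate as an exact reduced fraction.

T1 = [-7/25 -24/25 0; 24/25 -7/25 0; 0 0 1]
T2·T1 = [7/25 24/25 0; 24/25 -7/25 0; 0 0 1]
det M = -1; M⁻¹ = [7/25 24/25 0; 24/25 -7/25 0; 0 0 1]
M⁻¹ · (109/75, -54/25)ᵀ = (-5/3, 2)ᵀ

p = (-5/3, 2)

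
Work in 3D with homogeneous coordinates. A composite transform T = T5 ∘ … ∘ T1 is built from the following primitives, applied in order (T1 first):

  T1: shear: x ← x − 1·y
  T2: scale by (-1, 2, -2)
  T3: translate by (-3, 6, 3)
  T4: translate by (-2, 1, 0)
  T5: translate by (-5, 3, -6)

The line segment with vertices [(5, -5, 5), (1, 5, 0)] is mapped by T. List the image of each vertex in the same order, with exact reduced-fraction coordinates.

T1 shear: x ← x − 1·y: (5, -5, 5) → (10, -5, 5); (1, 5, 0) → (-4, 5, 0)
T2 scale by (-1, 2, -2): (10, -5, 5) → (-10, -10, -10); (-4, 5, 0) → (4, 10, 0)
T3 translate by (-3, 6, 3): (-10, -10, -10) → (-13, -4, -7); (4, 10, 0) → (1, 16, 3)
T4 translate by (-2, 1, 0): (-13, -4, -7) → (-15, -3, -7); (1, 16, 3) → (-1, 17, 3)
T5 translate by (-5, 3, -6): (-15, -3, -7) → (-20, 0, -13); (-1, 17, 3) → (-6, 20, -3)

image vertices: (-20, 0, -13), (-6, 20, -3)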